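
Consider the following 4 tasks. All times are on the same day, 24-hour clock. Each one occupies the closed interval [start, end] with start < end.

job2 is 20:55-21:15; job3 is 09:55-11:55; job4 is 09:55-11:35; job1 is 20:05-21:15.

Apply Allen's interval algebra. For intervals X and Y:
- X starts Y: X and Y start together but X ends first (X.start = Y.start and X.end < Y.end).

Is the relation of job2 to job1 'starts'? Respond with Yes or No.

No

job2 = [20:55, 21:15], job1 = [20:05, 21:15].
Actual relation of job2 to job1: finishes.
Asked whether 'starts' holds → No.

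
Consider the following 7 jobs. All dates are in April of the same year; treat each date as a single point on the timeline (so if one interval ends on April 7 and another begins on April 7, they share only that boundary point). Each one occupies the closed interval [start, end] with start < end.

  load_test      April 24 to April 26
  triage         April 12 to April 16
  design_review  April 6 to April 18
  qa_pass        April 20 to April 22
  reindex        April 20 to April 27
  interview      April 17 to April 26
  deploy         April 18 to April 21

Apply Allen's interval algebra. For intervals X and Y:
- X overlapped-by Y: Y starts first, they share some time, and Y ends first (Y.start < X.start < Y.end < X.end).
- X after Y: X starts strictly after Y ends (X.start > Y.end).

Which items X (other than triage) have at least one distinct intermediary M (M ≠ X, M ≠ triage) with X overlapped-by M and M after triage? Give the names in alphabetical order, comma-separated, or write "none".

qa_pass, reindex

Target triage = [April 12, April 16].
Intermediaries M with M after triage: deploy, interview, load_test, qa_pass, reindex.
Via deploy — items with X overlapped-by deploy: qa_pass, reindex.
Via interview — items with X overlapped-by interview: reindex.
Via load_test — items with X overlapped-by load_test: none.
Via qa_pass — items with X overlapped-by qa_pass: none.
Via reindex — items with X overlapped-by reindex: none.
Union: qa_pass, reindex.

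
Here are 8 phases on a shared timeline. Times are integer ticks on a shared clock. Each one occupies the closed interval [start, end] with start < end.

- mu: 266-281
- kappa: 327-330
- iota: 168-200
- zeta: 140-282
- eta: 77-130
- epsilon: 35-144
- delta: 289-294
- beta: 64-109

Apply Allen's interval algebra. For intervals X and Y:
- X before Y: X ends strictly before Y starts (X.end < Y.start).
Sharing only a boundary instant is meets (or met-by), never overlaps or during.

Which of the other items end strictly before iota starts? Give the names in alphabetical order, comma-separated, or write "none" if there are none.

Target iota = [168, 200].
beta [64, 109] → before → yes.
delta [289, 294] → after → no.
epsilon [35, 144] → before → yes.
eta [77, 130] → before → yes.
kappa [327, 330] → after → no.
mu [266, 281] → after → no.
zeta [140, 282] → contains → no.
Result: beta, epsilon, eta.

beta, epsilon, eta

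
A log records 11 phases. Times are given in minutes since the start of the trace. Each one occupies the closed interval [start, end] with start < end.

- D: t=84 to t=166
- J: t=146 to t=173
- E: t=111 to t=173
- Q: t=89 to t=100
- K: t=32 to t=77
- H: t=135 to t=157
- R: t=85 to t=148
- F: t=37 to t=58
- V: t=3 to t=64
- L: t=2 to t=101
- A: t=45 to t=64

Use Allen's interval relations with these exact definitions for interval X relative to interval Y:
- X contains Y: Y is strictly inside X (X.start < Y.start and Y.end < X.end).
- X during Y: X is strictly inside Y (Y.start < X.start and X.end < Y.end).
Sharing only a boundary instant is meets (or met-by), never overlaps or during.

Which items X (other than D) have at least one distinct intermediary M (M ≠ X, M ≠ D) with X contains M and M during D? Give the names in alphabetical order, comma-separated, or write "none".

E, L, R

Target D = [t=84, t=166].
Intermediaries M with M during D: H, Q, R.
Via H — items with X contains H: E.
Via Q — items with X contains Q: L, R.
Via R — items with X contains R: none.
Union: E, L, R.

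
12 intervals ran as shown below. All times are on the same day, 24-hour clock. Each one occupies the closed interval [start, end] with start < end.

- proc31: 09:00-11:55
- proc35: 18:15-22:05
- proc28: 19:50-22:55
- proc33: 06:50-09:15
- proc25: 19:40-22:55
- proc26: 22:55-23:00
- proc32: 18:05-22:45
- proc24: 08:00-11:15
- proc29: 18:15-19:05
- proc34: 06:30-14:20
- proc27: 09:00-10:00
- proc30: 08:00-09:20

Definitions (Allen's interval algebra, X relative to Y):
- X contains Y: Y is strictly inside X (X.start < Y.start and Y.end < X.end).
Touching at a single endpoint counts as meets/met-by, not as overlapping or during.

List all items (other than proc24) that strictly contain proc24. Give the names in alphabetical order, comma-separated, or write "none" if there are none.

proc34

Target proc24 = [08:00, 11:15].
proc25 [19:40, 22:55] → after → no.
proc26 [22:55, 23:00] → after → no.
proc27 [09:00, 10:00] → during → no.
proc28 [19:50, 22:55] → after → no.
proc29 [18:15, 19:05] → after → no.
proc30 [08:00, 09:20] → starts → no.
proc31 [09:00, 11:55] → overlapped-by → no.
proc32 [18:05, 22:45] → after → no.
proc33 [06:50, 09:15] → overlaps → no.
proc34 [06:30, 14:20] → contains → yes.
proc35 [18:15, 22:05] → after → no.
Result: proc34.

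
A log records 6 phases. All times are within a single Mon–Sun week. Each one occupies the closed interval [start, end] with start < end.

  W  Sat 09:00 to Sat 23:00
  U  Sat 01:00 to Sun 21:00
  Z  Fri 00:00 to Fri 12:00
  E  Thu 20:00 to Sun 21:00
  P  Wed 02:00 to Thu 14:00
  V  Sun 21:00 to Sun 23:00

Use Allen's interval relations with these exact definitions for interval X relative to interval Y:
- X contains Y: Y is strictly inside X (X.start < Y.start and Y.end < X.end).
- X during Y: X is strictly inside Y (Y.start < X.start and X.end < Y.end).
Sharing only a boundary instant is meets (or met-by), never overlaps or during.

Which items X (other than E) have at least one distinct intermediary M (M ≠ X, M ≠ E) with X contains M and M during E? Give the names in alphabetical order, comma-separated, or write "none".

U

Target E = [Thu 20:00, Sun 21:00].
Intermediaries M with M during E: W, Z.
Via W — items with X contains W: U.
Via Z — items with X contains Z: none.
Union: U.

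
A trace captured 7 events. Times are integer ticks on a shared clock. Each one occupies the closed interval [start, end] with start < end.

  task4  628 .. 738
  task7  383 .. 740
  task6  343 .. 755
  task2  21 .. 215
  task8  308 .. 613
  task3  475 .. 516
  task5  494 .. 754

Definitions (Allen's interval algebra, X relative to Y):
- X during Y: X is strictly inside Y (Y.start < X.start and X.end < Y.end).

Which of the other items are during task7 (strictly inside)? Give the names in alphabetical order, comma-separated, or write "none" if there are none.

task3, task4

Target task7 = [383, 740].
task2 [21, 215] → before → no.
task3 [475, 516] → during → yes.
task4 [628, 738] → during → yes.
task5 [494, 754] → overlapped-by → no.
task6 [343, 755] → contains → no.
task8 [308, 613] → overlaps → no.
Result: task3, task4.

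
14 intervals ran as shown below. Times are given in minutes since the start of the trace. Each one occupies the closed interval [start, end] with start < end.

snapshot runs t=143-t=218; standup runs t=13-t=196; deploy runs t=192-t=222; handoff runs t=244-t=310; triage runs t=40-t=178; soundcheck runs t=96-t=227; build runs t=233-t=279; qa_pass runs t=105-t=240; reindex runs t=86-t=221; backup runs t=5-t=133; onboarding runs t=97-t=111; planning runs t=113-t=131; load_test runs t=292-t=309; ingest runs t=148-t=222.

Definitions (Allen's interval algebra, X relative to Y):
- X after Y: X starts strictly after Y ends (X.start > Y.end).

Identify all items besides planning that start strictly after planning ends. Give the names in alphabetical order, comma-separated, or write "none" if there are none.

Target planning = [t=113, t=131].
backup [t=5, t=133] → contains → no.
build [t=233, t=279] → after → yes.
deploy [t=192, t=222] → after → yes.
handoff [t=244, t=310] → after → yes.
ingest [t=148, t=222] → after → yes.
load_test [t=292, t=309] → after → yes.
onboarding [t=97, t=111] → before → no.
qa_pass [t=105, t=240] → contains → no.
reindex [t=86, t=221] → contains → no.
snapshot [t=143, t=218] → after → yes.
soundcheck [t=96, t=227] → contains → no.
standup [t=13, t=196] → contains → no.
triage [t=40, t=178] → contains → no.
Result: build, deploy, handoff, ingest, load_test, snapshot.

build, deploy, handoff, ingest, load_test, snapshot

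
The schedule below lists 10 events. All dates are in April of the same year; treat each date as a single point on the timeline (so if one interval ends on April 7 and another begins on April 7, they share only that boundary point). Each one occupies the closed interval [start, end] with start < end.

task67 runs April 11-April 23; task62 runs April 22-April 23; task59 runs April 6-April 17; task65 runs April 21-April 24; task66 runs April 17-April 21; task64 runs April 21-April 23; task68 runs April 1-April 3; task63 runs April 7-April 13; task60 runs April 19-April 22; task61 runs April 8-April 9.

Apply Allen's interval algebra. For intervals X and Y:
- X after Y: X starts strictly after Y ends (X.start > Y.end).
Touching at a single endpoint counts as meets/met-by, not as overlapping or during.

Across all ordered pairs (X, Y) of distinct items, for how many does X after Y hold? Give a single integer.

Checking all 90 ordered pairs for relation 'after'; matching pairs in alphabetical order:
(task59, task68): task59 after task68 ✓
(task60, task59): task60 after task59 ✓
(task60, task61): task60 after task61 ✓
(task60, task63): task60 after task63 ✓
(task60, task68): task60 after task68 ✓
(task61, task68): task61 after task68 ✓
(task62, task59): task62 after task59 ✓
(task62, task61): task62 after task61 ✓
(task62, task63): task62 after task63 ✓
(task62, task66): task62 after task66 ✓
(task62, task68): task62 after task68 ✓
(task63, task68): task63 after task68 ✓
(task64, task59): task64 after task59 ✓
(task64, task61): task64 after task61 ✓
(task64, task63): task64 after task63 ✓
(task64, task68): task64 after task68 ✓
(task65, task59): task65 after task59 ✓
(task65, task61): task65 after task61 ✓
(task65, task63): task65 after task63 ✓
(task65, task68): task65 after task68 ✓
(task66, task61): task66 after task61 ✓
(task66, task63): task66 after task63 ✓
(task66, task68): task66 after task68 ✓
(task67, task61): task67 after task61 ✓
... plus 1 further pairs not listed.
Count: 25.

25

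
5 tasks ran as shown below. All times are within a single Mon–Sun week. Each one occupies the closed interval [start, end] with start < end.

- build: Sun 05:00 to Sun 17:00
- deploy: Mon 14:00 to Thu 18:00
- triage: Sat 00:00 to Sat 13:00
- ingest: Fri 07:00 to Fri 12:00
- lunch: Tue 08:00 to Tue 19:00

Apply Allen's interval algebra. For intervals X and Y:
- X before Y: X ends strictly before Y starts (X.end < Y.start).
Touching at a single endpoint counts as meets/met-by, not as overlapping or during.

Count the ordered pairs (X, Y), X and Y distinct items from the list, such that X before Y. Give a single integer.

9

Checking all 20 ordered pairs for relation 'before'; matching pairs in alphabetical order:
(deploy, build): deploy before build ✓
(deploy, ingest): deploy before ingest ✓
(deploy, triage): deploy before triage ✓
(ingest, build): ingest before build ✓
(ingest, triage): ingest before triage ✓
(lunch, build): lunch before build ✓
(lunch, ingest): lunch before ingest ✓
(lunch, triage): lunch before triage ✓
(triage, build): triage before build ✓
Count: 9.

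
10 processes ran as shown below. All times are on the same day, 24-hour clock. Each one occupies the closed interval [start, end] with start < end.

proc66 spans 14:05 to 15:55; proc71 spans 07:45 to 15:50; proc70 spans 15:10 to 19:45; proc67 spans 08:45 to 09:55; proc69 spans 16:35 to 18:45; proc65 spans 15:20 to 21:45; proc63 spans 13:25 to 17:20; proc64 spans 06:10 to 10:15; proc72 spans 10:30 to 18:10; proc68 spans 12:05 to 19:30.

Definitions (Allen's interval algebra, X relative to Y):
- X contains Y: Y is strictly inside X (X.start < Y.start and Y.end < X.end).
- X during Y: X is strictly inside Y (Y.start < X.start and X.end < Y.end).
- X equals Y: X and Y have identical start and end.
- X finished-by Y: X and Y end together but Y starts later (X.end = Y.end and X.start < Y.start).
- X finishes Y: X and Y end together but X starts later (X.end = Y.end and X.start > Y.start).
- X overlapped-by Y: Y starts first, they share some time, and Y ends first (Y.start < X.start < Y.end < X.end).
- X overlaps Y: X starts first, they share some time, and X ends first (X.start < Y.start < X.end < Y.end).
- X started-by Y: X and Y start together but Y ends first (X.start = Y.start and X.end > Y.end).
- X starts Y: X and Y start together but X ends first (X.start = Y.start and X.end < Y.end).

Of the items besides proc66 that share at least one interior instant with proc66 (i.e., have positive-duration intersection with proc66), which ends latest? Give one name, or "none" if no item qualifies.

Target proc66 = [14:05, 15:55].
proc63 [13:25, 17:20] → contains → candidate.
proc64 [06:10, 10:15] → before → excluded.
proc65 [15:20, 21:45] → overlapped-by → candidate.
proc67 [08:45, 09:55] → before → excluded.
proc68 [12:05, 19:30] → contains → candidate.
proc69 [16:35, 18:45] → after → excluded.
proc70 [15:10, 19:45] → overlapped-by → candidate.
proc71 [07:45, 15:50] → overlaps → candidate.
proc72 [10:30, 18:10] → contains → candidate.
Among candidates, latest end is 21:45 → proc65.

proc65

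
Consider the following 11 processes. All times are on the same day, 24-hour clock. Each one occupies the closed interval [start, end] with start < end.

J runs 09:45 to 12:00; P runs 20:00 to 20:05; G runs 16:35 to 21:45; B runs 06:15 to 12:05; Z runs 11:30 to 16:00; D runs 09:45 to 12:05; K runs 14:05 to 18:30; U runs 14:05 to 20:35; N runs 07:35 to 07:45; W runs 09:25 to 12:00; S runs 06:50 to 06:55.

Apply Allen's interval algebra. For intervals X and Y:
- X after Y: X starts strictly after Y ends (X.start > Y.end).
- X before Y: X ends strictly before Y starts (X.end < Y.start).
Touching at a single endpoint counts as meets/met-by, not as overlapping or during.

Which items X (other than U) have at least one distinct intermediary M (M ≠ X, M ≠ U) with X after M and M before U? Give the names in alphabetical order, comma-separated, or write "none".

D, G, J, K, N, P, W, Z

Target U = [14:05, 20:35].
Intermediaries M with M before U: B, D, J, N, S, W.
Via B — items with X after B: G, K, P.
Via D — items with X after D: G, K, P.
Via J — items with X after J: G, K, P.
Via N — items with X after N: D, G, J, K, P, W, Z.
Via S — items with X after S: D, G, J, K, N, P, W, Z.
Via W — items with X after W: G, K, P.
Union: D, G, J, K, N, P, W, Z.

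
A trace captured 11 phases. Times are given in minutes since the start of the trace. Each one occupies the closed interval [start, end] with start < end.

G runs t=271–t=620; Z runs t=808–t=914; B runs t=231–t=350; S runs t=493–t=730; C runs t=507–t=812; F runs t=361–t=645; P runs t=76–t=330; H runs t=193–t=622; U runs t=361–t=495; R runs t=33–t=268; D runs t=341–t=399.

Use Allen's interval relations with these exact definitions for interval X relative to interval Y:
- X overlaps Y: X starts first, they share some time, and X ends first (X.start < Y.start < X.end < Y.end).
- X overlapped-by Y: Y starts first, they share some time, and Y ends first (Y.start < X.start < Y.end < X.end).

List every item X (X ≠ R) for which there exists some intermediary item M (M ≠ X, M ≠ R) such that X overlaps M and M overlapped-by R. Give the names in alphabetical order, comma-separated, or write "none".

Target R = [t=33, t=268].
Intermediaries M with M overlapped-by R: B, H, P.
Via B — items with X overlaps B: P.
Via H — items with X overlaps H: P.
Via P — items with X overlaps P: none.
Union: P.

P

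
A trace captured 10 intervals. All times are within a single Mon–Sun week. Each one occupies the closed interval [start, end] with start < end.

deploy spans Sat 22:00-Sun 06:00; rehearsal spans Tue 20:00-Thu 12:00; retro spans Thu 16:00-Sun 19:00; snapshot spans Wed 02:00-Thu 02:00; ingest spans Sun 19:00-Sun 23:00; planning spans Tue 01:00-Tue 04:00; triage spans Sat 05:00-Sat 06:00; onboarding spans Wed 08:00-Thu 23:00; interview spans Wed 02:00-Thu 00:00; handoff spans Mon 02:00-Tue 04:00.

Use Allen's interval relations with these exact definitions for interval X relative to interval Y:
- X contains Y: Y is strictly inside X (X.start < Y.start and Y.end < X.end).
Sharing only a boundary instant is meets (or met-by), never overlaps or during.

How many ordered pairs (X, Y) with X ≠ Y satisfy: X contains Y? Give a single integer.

Checking all 90 ordered pairs for relation 'contains'; matching pairs in alphabetical order:
(rehearsal, interview): rehearsal contains interview ✓
(rehearsal, snapshot): rehearsal contains snapshot ✓
(retro, deploy): retro contains deploy ✓
(retro, triage): retro contains triage ✓
Count: 4.

4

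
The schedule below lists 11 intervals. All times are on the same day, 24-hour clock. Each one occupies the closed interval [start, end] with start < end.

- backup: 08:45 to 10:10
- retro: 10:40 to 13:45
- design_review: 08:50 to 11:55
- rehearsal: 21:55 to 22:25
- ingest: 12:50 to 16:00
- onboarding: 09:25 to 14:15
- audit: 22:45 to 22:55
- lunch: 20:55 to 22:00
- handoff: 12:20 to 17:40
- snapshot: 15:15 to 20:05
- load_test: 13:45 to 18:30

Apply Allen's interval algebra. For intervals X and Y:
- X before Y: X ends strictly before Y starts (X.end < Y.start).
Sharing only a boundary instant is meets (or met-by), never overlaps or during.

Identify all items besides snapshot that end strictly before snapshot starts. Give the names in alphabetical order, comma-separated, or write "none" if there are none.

Target snapshot = [15:15, 20:05].
audit [22:45, 22:55] → after → no.
backup [08:45, 10:10] → before → yes.
design_review [08:50, 11:55] → before → yes.
handoff [12:20, 17:40] → overlaps → no.
ingest [12:50, 16:00] → overlaps → no.
load_test [13:45, 18:30] → overlaps → no.
lunch [20:55, 22:00] → after → no.
onboarding [09:25, 14:15] → before → yes.
rehearsal [21:55, 22:25] → after → no.
retro [10:40, 13:45] → before → yes.
Result: backup, design_review, onboarding, retro.

backup, design_review, onboarding, retro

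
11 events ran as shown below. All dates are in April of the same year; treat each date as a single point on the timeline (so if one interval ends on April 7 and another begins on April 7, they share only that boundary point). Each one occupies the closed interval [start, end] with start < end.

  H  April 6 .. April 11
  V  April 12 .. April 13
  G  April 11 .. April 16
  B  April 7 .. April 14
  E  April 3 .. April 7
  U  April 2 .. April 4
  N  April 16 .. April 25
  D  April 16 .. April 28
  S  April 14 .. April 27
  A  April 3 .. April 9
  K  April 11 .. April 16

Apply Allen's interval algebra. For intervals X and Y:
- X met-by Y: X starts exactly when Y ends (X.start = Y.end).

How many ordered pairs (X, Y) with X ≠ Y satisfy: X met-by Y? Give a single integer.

8

Checking all 110 ordered pairs for relation 'met-by'; matching pairs in alphabetical order:
(B, E): B met-by E ✓
(D, G): D met-by G ✓
(D, K): D met-by K ✓
(G, H): G met-by H ✓
(K, H): K met-by H ✓
(N, G): N met-by G ✓
(N, K): N met-by K ✓
(S, B): S met-by B ✓
Count: 8.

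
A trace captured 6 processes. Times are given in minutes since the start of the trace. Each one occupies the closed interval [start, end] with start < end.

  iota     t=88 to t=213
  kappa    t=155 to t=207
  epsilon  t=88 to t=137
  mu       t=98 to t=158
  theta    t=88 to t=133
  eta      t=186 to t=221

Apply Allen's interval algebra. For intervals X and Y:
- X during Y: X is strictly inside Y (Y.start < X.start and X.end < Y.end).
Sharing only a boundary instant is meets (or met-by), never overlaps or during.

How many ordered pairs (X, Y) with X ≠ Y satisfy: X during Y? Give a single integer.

Checking all 30 ordered pairs for relation 'during'; matching pairs in alphabetical order:
(kappa, iota): kappa during iota ✓
(mu, iota): mu during iota ✓
Count: 2.

2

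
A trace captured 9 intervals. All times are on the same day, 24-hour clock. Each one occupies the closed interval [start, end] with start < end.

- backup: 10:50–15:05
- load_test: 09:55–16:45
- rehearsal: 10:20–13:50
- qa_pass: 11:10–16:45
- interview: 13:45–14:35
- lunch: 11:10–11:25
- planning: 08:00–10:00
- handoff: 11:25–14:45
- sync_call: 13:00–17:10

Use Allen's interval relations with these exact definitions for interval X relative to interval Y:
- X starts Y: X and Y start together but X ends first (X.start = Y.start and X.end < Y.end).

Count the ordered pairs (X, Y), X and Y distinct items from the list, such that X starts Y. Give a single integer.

Checking all 72 ordered pairs for relation 'starts'; matching pairs in alphabetical order:
(lunch, qa_pass): lunch starts qa_pass ✓
Count: 1.

1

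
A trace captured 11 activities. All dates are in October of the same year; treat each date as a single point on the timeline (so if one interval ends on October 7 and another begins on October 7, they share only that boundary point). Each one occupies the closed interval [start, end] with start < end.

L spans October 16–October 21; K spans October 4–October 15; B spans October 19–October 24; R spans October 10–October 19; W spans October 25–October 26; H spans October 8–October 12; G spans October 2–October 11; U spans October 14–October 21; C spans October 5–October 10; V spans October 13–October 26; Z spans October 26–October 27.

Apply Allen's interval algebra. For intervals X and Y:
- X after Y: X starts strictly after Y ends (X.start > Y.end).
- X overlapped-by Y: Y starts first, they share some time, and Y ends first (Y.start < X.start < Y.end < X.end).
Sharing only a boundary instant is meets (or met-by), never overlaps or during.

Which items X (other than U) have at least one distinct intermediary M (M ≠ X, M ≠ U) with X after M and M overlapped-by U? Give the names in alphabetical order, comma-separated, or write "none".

W, Z

Target U = [October 14, October 21].
Intermediaries M with M overlapped-by U: B.
Via B — items with X after B: W, Z.
Union: W, Z.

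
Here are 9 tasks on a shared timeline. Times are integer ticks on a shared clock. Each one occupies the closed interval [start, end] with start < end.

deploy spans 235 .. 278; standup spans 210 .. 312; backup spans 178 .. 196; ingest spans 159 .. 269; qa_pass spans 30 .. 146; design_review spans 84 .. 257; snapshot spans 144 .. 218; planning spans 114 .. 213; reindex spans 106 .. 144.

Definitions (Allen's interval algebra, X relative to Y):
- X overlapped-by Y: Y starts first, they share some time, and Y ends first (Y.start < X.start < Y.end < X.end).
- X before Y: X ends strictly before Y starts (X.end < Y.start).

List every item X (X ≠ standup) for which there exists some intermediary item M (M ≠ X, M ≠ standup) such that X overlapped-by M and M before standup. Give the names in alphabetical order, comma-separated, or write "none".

design_review, planning, snapshot

Target standup = [210, 312].
Intermediaries M with M before standup: backup, qa_pass, reindex.
Via backup — items with X overlapped-by backup: none.
Via qa_pass — items with X overlapped-by qa_pass: design_review, planning, snapshot.
Via reindex — items with X overlapped-by reindex: planning.
Union: design_review, planning, snapshot.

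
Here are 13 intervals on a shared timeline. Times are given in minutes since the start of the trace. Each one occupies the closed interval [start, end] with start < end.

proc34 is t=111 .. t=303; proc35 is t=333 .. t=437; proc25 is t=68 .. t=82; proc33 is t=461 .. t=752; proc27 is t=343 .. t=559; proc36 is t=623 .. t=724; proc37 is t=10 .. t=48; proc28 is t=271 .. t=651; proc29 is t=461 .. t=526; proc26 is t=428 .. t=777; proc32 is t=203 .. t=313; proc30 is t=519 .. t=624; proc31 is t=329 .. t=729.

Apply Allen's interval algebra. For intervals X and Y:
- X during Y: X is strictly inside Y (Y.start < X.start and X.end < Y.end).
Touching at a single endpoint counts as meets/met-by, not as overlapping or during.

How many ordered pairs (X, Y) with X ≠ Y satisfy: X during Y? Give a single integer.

16

Checking all 156 ordered pairs for relation 'during'; matching pairs in alphabetical order:
(proc27, proc28): proc27 during proc28 ✓
(proc27, proc31): proc27 during proc31 ✓
(proc29, proc26): proc29 during proc26 ✓
(proc29, proc27): proc29 during proc27 ✓
(proc29, proc28): proc29 during proc28 ✓
(proc29, proc31): proc29 during proc31 ✓
(proc30, proc26): proc30 during proc26 ✓
(proc30, proc28): proc30 during proc28 ✓
(proc30, proc31): proc30 during proc31 ✓
(proc30, proc33): proc30 during proc33 ✓
(proc33, proc26): proc33 during proc26 ✓
(proc35, proc28): proc35 during proc28 ✓
(proc35, proc31): proc35 during proc31 ✓
(proc36, proc26): proc36 during proc26 ✓
(proc36, proc31): proc36 during proc31 ✓
(proc36, proc33): proc36 during proc33 ✓
Count: 16.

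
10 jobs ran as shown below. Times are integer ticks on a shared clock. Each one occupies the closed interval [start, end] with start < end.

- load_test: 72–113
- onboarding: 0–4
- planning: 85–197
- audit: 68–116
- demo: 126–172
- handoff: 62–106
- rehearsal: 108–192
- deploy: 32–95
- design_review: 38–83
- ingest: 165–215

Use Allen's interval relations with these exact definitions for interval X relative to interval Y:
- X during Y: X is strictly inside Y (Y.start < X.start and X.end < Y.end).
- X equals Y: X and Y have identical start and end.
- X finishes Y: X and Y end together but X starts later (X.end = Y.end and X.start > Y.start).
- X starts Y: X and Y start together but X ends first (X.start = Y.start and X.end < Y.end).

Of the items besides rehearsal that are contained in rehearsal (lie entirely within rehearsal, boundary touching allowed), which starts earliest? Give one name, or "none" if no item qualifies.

Target rehearsal = [108, 192].
audit [68, 116] → overlaps → excluded.
demo [126, 172] → during → candidate.
deploy [32, 95] → before → excluded.
design_review [38, 83] → before → excluded.
handoff [62, 106] → before → excluded.
ingest [165, 215] → overlapped-by → excluded.
load_test [72, 113] → overlaps → excluded.
onboarding [0, 4] → before → excluded.
planning [85, 197] → contains → excluded.
Among candidates, earliest start is 126 → demo.

demo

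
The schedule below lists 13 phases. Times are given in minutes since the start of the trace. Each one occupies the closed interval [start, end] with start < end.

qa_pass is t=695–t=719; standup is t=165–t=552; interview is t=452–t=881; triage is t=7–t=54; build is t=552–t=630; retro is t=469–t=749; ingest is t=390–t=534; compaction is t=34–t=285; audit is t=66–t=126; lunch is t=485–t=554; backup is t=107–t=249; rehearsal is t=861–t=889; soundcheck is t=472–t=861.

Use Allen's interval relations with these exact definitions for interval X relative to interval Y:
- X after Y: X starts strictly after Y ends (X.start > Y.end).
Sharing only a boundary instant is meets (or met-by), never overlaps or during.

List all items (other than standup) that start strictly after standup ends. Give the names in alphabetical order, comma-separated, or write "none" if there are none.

qa_pass, rehearsal

Target standup = [t=165, t=552].
audit [t=66, t=126] → before → no.
backup [t=107, t=249] → overlaps → no.
build [t=552, t=630] → met-by → no.
compaction [t=34, t=285] → overlaps → no.
ingest [t=390, t=534] → during → no.
interview [t=452, t=881] → overlapped-by → no.
lunch [t=485, t=554] → overlapped-by → no.
qa_pass [t=695, t=719] → after → yes.
rehearsal [t=861, t=889] → after → yes.
retro [t=469, t=749] → overlapped-by → no.
soundcheck [t=472, t=861] → overlapped-by → no.
triage [t=7, t=54] → before → no.
Result: qa_pass, rehearsal.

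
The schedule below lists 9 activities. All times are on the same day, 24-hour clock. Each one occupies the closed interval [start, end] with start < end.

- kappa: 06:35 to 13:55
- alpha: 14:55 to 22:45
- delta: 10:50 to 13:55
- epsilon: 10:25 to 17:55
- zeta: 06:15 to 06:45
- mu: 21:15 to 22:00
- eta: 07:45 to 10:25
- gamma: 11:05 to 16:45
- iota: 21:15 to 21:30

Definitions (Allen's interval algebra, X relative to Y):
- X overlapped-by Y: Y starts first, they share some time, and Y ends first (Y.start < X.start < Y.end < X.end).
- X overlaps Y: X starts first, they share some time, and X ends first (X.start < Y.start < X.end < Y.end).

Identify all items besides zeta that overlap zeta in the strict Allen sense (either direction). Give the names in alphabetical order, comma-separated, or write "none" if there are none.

Target zeta = [06:15, 06:45].
alpha [14:55, 22:45] → after → no.
delta [10:50, 13:55] → after → no.
epsilon [10:25, 17:55] → after → no.
eta [07:45, 10:25] → after → no.
gamma [11:05, 16:45] → after → no.
iota [21:15, 21:30] → after → no.
kappa [06:35, 13:55] → overlapped-by → yes.
mu [21:15, 22:00] → after → no.
Result: kappa.

kappa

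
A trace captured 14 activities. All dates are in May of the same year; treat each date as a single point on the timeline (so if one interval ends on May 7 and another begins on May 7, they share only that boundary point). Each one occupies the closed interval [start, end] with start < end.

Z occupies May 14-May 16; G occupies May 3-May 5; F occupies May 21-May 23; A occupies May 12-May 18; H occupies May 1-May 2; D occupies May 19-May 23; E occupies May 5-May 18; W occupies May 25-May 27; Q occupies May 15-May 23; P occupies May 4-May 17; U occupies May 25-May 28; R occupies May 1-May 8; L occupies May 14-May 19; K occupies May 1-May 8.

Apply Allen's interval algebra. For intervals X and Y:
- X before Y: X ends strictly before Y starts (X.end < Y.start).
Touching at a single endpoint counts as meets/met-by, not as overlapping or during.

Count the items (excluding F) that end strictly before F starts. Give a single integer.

9

Target F = [May 21, May 23].
A [May 12, May 18] → before → counts.
D [May 19, May 23] → finished-by → no.
E [May 5, May 18] → before → counts.
G [May 3, May 5] → before → counts.
H [May 1, May 2] → before → counts.
K [May 1, May 8] → before → counts.
L [May 14, May 19] → before → counts.
P [May 4, May 17] → before → counts.
Q [May 15, May 23] → finished-by → no.
R [May 1, May 8] → before → counts.
U [May 25, May 28] → after → no.
W [May 25, May 27] → after → no.
Z [May 14, May 16] → before → counts.
Total: 9.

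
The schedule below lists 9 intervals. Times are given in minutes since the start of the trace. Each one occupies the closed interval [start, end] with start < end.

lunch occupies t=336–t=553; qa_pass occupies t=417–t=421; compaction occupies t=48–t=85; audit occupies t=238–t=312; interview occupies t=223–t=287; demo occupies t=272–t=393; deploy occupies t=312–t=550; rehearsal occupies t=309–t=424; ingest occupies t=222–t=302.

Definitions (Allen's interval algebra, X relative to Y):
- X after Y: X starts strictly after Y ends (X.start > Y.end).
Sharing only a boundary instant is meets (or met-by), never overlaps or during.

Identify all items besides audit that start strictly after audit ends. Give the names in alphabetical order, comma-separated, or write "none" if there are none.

lunch, qa_pass

Target audit = [t=238, t=312].
compaction [t=48, t=85] → before → no.
demo [t=272, t=393] → overlapped-by → no.
deploy [t=312, t=550] → met-by → no.
ingest [t=222, t=302] → overlaps → no.
interview [t=223, t=287] → overlaps → no.
lunch [t=336, t=553] → after → yes.
qa_pass [t=417, t=421] → after → yes.
rehearsal [t=309, t=424] → overlapped-by → no.
Result: lunch, qa_pass.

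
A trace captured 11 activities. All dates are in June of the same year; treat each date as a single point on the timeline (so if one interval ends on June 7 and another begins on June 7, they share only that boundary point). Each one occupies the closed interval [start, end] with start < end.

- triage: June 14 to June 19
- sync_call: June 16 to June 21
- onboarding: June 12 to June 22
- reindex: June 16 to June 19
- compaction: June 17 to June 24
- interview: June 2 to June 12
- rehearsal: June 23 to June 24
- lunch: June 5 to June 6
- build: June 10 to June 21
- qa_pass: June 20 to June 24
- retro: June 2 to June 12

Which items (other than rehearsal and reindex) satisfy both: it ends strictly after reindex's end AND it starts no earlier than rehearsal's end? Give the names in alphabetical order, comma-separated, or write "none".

Conditions: its end is strictly after reindex's end (X.end > June 19) AND its start is no earlier than rehearsal's end (X.start >= June 24).
build: end June 21 > June 19? ✓; start June 10 >= June 24? ✗ → no.
compaction: end June 24 > June 19? ✓; start June 17 >= June 24? ✗ → no.
interview: end June 12 > June 19? ✗; start June 2 >= June 24? ✗ → no.
lunch: end June 6 > June 19? ✗; start June 5 >= June 24? ✗ → no.
onboarding: end June 22 > June 19? ✓; start June 12 >= June 24? ✗ → no.
qa_pass: end June 24 > June 19? ✓; start June 20 >= June 24? ✗ → no.
retro: end June 12 > June 19? ✗; start June 2 >= June 24? ✗ → no.
sync_call: end June 21 > June 19? ✓; start June 16 >= June 24? ✗ → no.
triage: end June 19 > June 19? ✗; start June 14 >= June 24? ✗ → no.
Result: none.

none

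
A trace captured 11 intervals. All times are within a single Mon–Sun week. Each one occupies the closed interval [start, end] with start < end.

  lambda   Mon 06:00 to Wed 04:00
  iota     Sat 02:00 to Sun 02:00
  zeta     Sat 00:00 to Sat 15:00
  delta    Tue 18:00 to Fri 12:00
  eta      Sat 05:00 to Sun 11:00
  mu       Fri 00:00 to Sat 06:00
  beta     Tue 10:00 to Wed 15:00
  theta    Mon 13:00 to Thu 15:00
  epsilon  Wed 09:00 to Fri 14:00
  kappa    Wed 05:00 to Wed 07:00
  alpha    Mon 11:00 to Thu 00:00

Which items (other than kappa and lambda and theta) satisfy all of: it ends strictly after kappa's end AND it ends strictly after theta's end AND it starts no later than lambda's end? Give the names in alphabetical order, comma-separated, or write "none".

Conditions: its end is strictly after kappa's end (X.end > Wed 07:00) AND its end is strictly after theta's end (X.end > Thu 15:00) AND its start is no later than lambda's end (X.start <= Wed 04:00).
alpha: end Thu 00:00 > Wed 07:00? ✓; end Thu 00:00 > Thu 15:00? ✗; start Mon 11:00 <= Wed 04:00? ✓ → no.
beta: end Wed 15:00 > Wed 07:00? ✓; end Wed 15:00 > Thu 15:00? ✗; start Tue 10:00 <= Wed 04:00? ✓ → no.
delta: end Fri 12:00 > Wed 07:00? ✓; end Fri 12:00 > Thu 15:00? ✓; start Tue 18:00 <= Wed 04:00? ✓ → yes.
epsilon: end Fri 14:00 > Wed 07:00? ✓; end Fri 14:00 > Thu 15:00? ✓; start Wed 09:00 <= Wed 04:00? ✗ → no.
eta: end Sun 11:00 > Wed 07:00? ✓; end Sun 11:00 > Thu 15:00? ✓; start Sat 05:00 <= Wed 04:00? ✗ → no.
iota: end Sun 02:00 > Wed 07:00? ✓; end Sun 02:00 > Thu 15:00? ✓; start Sat 02:00 <= Wed 04:00? ✗ → no.
mu: end Sat 06:00 > Wed 07:00? ✓; end Sat 06:00 > Thu 15:00? ✓; start Fri 00:00 <= Wed 04:00? ✗ → no.
zeta: end Sat 15:00 > Wed 07:00? ✓; end Sat 15:00 > Thu 15:00? ✓; start Sat 00:00 <= Wed 04:00? ✗ → no.
Result: delta.

delta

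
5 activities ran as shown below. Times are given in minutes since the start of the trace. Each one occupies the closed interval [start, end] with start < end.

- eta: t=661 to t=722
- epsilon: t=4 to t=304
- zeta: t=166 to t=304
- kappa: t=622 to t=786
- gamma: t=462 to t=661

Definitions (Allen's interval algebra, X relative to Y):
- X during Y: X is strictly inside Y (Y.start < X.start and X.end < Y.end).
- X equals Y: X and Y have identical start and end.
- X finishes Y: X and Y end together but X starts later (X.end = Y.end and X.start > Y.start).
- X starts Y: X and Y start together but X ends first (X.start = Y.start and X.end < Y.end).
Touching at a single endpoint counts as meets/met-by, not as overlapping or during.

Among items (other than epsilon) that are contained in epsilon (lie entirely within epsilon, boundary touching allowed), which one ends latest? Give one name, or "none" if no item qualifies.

zeta

Target epsilon = [t=4, t=304].
eta [t=661, t=722] → after → excluded.
gamma [t=462, t=661] → after → excluded.
kappa [t=622, t=786] → after → excluded.
zeta [t=166, t=304] → finishes → candidate.
Among candidates, latest end is t=304 → zeta.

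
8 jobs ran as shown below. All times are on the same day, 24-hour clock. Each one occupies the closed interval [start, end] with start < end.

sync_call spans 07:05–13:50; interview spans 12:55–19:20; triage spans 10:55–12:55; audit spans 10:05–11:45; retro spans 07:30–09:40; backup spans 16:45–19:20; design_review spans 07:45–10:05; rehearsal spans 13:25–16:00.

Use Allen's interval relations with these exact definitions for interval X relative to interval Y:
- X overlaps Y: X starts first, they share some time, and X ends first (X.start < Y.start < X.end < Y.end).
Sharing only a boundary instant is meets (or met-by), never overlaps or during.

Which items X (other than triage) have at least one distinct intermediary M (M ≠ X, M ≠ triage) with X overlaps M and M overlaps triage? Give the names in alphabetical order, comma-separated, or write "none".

Target triage = [10:55, 12:55].
Intermediaries M with M overlaps triage: audit.
Via audit — items with X overlaps audit: none.
Union: none.

none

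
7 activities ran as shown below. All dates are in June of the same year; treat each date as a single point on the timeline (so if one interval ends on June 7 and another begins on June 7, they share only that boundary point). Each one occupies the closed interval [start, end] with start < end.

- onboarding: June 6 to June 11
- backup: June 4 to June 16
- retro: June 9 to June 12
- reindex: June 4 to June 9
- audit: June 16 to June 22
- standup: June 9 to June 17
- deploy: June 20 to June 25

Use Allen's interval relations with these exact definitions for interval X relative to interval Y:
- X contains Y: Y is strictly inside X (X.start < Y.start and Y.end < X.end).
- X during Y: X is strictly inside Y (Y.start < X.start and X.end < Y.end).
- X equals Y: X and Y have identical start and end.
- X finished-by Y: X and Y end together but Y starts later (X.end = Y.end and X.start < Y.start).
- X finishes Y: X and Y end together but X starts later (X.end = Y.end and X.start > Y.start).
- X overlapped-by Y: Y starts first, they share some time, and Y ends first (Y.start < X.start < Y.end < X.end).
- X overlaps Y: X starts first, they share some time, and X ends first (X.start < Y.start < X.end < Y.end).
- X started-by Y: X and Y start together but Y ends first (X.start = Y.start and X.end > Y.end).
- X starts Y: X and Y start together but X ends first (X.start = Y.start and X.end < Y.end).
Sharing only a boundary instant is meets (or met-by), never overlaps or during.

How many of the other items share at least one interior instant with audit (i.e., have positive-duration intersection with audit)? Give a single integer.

2

Target audit = [June 16, June 22].
backup [June 4, June 16] → meets → no.
deploy [June 20, June 25] → overlapped-by → counts.
onboarding [June 6, June 11] → before → no.
reindex [June 4, June 9] → before → no.
retro [June 9, June 12] → before → no.
standup [June 9, June 17] → overlaps → counts.
Total: 2.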